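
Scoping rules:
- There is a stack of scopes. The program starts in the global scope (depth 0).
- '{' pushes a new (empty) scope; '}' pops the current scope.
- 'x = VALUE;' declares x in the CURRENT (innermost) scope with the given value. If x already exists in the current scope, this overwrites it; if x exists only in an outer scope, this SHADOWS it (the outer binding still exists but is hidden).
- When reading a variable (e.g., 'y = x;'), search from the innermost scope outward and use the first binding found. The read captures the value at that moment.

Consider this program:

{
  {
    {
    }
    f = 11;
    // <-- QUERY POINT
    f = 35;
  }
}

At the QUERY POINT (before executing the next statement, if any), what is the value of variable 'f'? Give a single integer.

Step 1: enter scope (depth=1)
Step 2: enter scope (depth=2)
Step 3: enter scope (depth=3)
Step 4: exit scope (depth=2)
Step 5: declare f=11 at depth 2
Visible at query point: f=11

Answer: 11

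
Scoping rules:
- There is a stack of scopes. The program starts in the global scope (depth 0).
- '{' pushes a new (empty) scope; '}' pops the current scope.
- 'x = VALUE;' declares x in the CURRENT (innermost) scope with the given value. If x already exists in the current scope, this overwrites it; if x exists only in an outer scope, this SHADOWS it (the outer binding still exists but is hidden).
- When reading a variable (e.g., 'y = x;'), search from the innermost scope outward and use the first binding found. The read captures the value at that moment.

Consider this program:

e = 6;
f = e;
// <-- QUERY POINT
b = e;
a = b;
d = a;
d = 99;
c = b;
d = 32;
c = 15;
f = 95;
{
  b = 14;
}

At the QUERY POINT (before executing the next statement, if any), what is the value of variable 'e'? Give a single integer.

Step 1: declare e=6 at depth 0
Step 2: declare f=(read e)=6 at depth 0
Visible at query point: e=6 f=6

Answer: 6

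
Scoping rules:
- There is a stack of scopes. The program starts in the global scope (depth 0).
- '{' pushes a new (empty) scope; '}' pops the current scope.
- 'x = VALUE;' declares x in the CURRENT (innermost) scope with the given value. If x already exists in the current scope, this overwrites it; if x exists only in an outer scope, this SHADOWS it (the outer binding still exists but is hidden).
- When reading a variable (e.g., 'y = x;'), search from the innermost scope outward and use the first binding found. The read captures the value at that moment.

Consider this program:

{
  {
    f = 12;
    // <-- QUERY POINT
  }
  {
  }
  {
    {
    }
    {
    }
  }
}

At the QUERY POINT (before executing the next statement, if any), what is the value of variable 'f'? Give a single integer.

Step 1: enter scope (depth=1)
Step 2: enter scope (depth=2)
Step 3: declare f=12 at depth 2
Visible at query point: f=12

Answer: 12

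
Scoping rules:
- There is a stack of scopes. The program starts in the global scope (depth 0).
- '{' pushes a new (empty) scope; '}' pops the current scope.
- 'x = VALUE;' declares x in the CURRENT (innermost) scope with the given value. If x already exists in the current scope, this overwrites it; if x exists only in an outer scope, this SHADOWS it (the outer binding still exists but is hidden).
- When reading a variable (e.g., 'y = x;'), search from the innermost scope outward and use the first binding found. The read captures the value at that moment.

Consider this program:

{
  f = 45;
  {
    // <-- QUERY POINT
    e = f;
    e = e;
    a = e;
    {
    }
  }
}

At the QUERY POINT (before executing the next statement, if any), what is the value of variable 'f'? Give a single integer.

Step 1: enter scope (depth=1)
Step 2: declare f=45 at depth 1
Step 3: enter scope (depth=2)
Visible at query point: f=45

Answer: 45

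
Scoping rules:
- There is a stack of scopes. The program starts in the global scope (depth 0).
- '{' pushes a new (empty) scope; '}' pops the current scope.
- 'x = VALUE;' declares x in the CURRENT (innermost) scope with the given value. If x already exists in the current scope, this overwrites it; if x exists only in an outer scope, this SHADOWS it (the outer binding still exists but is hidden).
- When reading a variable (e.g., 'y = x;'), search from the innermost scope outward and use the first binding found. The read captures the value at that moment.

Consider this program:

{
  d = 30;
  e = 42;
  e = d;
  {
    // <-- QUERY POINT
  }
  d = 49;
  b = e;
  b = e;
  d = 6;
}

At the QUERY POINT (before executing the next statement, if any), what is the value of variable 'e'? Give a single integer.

Answer: 30

Derivation:
Step 1: enter scope (depth=1)
Step 2: declare d=30 at depth 1
Step 3: declare e=42 at depth 1
Step 4: declare e=(read d)=30 at depth 1
Step 5: enter scope (depth=2)
Visible at query point: d=30 e=30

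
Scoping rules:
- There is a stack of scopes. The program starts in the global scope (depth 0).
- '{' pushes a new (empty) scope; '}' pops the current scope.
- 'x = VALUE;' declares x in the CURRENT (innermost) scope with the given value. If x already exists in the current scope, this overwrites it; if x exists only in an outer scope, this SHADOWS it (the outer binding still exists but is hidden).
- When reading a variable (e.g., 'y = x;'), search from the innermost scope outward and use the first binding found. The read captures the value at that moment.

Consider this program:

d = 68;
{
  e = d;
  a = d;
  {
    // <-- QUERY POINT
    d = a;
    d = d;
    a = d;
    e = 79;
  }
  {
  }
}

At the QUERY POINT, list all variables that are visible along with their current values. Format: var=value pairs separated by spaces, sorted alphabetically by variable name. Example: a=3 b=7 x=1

Answer: a=68 d=68 e=68

Derivation:
Step 1: declare d=68 at depth 0
Step 2: enter scope (depth=1)
Step 3: declare e=(read d)=68 at depth 1
Step 4: declare a=(read d)=68 at depth 1
Step 5: enter scope (depth=2)
Visible at query point: a=68 d=68 e=68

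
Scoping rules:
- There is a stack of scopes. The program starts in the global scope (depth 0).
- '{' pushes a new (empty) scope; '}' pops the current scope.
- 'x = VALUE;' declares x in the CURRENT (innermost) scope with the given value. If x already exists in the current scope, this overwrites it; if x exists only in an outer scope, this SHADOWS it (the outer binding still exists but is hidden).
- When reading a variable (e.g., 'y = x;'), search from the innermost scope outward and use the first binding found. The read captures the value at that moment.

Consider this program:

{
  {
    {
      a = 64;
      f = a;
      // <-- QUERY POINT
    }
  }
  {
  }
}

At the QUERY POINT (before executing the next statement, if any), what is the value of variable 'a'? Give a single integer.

Answer: 64

Derivation:
Step 1: enter scope (depth=1)
Step 2: enter scope (depth=2)
Step 3: enter scope (depth=3)
Step 4: declare a=64 at depth 3
Step 5: declare f=(read a)=64 at depth 3
Visible at query point: a=64 f=64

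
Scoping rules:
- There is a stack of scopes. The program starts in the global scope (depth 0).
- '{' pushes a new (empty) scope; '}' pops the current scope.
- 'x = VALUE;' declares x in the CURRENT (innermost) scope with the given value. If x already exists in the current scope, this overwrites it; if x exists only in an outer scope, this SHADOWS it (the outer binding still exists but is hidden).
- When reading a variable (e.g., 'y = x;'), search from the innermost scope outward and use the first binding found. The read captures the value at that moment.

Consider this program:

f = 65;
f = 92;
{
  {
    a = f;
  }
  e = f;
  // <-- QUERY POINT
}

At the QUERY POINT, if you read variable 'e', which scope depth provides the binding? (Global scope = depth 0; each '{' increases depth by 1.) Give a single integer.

Step 1: declare f=65 at depth 0
Step 2: declare f=92 at depth 0
Step 3: enter scope (depth=1)
Step 4: enter scope (depth=2)
Step 5: declare a=(read f)=92 at depth 2
Step 6: exit scope (depth=1)
Step 7: declare e=(read f)=92 at depth 1
Visible at query point: e=92 f=92

Answer: 1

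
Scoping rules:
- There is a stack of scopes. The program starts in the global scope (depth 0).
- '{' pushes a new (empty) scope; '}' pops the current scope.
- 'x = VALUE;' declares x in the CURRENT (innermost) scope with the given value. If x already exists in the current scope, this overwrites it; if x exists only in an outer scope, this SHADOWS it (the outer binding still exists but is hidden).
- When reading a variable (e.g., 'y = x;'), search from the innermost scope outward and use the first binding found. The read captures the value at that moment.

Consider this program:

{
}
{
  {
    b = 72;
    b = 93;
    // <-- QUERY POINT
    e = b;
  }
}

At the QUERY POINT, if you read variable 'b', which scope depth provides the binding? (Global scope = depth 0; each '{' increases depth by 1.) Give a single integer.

Step 1: enter scope (depth=1)
Step 2: exit scope (depth=0)
Step 3: enter scope (depth=1)
Step 4: enter scope (depth=2)
Step 5: declare b=72 at depth 2
Step 6: declare b=93 at depth 2
Visible at query point: b=93

Answer: 2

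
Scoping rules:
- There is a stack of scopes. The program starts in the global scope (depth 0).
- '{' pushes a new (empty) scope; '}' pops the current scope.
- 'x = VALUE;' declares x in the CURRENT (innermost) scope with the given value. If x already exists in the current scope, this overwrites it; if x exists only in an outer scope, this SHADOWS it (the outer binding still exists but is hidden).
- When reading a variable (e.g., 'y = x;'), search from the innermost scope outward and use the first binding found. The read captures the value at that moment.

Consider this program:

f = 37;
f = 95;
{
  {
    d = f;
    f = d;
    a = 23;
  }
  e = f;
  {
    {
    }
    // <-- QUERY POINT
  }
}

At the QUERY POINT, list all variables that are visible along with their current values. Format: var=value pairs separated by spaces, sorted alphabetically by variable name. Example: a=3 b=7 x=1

Answer: e=95 f=95

Derivation:
Step 1: declare f=37 at depth 0
Step 2: declare f=95 at depth 0
Step 3: enter scope (depth=1)
Step 4: enter scope (depth=2)
Step 5: declare d=(read f)=95 at depth 2
Step 6: declare f=(read d)=95 at depth 2
Step 7: declare a=23 at depth 2
Step 8: exit scope (depth=1)
Step 9: declare e=(read f)=95 at depth 1
Step 10: enter scope (depth=2)
Step 11: enter scope (depth=3)
Step 12: exit scope (depth=2)
Visible at query point: e=95 f=95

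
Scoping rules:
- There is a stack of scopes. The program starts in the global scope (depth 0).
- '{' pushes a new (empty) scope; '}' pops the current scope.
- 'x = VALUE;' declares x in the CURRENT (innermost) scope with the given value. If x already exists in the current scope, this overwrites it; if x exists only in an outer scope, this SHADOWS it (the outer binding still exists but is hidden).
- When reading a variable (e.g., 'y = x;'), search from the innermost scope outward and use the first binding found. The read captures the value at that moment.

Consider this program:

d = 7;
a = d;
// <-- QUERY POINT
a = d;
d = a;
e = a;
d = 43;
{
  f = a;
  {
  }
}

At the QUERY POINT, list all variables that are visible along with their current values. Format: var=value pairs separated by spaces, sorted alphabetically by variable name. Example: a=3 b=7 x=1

Step 1: declare d=7 at depth 0
Step 2: declare a=(read d)=7 at depth 0
Visible at query point: a=7 d=7

Answer: a=7 d=7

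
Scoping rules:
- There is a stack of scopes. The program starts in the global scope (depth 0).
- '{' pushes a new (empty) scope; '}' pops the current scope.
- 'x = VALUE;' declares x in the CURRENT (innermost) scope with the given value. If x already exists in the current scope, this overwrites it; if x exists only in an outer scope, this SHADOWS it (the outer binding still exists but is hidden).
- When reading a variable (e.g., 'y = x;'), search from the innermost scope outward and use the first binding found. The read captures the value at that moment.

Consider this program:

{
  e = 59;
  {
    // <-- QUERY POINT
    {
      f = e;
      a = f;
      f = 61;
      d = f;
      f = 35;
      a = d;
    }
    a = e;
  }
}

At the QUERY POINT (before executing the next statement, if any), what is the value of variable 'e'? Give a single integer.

Answer: 59

Derivation:
Step 1: enter scope (depth=1)
Step 2: declare e=59 at depth 1
Step 3: enter scope (depth=2)
Visible at query point: e=59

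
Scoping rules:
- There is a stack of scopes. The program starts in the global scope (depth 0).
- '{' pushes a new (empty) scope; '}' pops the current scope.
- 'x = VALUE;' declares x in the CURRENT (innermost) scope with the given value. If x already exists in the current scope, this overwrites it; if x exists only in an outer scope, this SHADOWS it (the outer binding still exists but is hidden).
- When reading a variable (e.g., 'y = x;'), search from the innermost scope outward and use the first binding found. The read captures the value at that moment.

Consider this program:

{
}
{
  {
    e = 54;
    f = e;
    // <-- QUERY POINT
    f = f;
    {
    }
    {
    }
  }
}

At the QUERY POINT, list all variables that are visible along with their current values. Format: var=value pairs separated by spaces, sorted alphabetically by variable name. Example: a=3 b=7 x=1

Answer: e=54 f=54

Derivation:
Step 1: enter scope (depth=1)
Step 2: exit scope (depth=0)
Step 3: enter scope (depth=1)
Step 4: enter scope (depth=2)
Step 5: declare e=54 at depth 2
Step 6: declare f=(read e)=54 at depth 2
Visible at query point: e=54 f=54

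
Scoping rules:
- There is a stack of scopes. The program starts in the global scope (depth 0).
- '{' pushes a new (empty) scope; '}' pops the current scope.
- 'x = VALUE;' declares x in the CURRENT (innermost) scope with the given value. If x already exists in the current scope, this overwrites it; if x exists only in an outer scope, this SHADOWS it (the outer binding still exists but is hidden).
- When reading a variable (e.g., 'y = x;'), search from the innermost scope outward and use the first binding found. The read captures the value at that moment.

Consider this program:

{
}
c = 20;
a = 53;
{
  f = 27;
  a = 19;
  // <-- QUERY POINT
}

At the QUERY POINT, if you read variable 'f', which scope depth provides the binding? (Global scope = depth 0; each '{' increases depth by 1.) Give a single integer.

Answer: 1

Derivation:
Step 1: enter scope (depth=1)
Step 2: exit scope (depth=0)
Step 3: declare c=20 at depth 0
Step 4: declare a=53 at depth 0
Step 5: enter scope (depth=1)
Step 6: declare f=27 at depth 1
Step 7: declare a=19 at depth 1
Visible at query point: a=19 c=20 f=27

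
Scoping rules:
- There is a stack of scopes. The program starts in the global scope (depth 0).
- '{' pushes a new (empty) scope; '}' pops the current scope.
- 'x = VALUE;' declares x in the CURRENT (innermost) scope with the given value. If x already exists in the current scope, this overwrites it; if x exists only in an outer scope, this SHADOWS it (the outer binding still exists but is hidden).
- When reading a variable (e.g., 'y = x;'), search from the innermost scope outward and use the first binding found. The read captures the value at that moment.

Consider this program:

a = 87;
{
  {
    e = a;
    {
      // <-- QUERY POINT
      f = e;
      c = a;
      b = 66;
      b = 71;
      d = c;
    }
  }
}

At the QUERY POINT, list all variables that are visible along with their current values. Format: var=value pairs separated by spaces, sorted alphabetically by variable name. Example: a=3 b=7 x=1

Step 1: declare a=87 at depth 0
Step 2: enter scope (depth=1)
Step 3: enter scope (depth=2)
Step 4: declare e=(read a)=87 at depth 2
Step 5: enter scope (depth=3)
Visible at query point: a=87 e=87

Answer: a=87 e=87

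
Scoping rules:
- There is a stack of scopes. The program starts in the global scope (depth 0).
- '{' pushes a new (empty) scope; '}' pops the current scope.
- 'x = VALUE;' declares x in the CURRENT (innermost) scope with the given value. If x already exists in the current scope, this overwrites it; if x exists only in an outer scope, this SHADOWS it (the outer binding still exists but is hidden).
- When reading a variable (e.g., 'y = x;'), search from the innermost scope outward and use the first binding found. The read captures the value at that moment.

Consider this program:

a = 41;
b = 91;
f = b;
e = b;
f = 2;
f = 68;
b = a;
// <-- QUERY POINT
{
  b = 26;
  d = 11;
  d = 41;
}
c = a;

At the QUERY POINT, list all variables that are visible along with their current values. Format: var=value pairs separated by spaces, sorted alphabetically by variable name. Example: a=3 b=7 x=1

Step 1: declare a=41 at depth 0
Step 2: declare b=91 at depth 0
Step 3: declare f=(read b)=91 at depth 0
Step 4: declare e=(read b)=91 at depth 0
Step 5: declare f=2 at depth 0
Step 6: declare f=68 at depth 0
Step 7: declare b=(read a)=41 at depth 0
Visible at query point: a=41 b=41 e=91 f=68

Answer: a=41 b=41 e=91 f=68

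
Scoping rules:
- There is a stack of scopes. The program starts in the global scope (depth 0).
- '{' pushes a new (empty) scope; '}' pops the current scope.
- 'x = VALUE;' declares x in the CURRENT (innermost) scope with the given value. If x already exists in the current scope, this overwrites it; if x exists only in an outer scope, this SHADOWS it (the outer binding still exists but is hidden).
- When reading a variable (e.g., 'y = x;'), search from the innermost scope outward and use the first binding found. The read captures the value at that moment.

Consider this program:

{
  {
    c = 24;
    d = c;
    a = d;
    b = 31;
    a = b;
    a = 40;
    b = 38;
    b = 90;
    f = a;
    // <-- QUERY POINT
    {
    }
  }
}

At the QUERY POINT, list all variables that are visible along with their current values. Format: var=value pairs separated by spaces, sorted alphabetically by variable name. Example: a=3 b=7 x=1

Answer: a=40 b=90 c=24 d=24 f=40

Derivation:
Step 1: enter scope (depth=1)
Step 2: enter scope (depth=2)
Step 3: declare c=24 at depth 2
Step 4: declare d=(read c)=24 at depth 2
Step 5: declare a=(read d)=24 at depth 2
Step 6: declare b=31 at depth 2
Step 7: declare a=(read b)=31 at depth 2
Step 8: declare a=40 at depth 2
Step 9: declare b=38 at depth 2
Step 10: declare b=90 at depth 2
Step 11: declare f=(read a)=40 at depth 2
Visible at query point: a=40 b=90 c=24 d=24 f=40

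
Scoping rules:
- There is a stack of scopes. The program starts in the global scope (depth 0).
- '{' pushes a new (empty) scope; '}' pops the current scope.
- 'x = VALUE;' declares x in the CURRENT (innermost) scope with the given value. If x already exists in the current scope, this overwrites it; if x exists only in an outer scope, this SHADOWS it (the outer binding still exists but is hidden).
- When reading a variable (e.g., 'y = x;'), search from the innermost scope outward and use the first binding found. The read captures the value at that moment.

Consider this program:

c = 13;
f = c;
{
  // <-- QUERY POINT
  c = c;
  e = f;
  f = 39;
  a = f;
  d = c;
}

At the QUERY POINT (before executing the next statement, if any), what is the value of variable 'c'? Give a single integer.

Answer: 13

Derivation:
Step 1: declare c=13 at depth 0
Step 2: declare f=(read c)=13 at depth 0
Step 3: enter scope (depth=1)
Visible at query point: c=13 f=13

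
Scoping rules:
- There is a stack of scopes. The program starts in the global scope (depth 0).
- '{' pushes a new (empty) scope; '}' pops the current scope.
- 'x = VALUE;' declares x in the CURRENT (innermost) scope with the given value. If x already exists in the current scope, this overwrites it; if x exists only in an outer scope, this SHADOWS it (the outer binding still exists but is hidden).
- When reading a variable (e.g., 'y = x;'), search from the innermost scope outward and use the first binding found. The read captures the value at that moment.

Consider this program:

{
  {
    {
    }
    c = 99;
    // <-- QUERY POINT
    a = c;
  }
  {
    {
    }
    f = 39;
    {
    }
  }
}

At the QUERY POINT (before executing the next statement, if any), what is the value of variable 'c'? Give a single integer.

Answer: 99

Derivation:
Step 1: enter scope (depth=1)
Step 2: enter scope (depth=2)
Step 3: enter scope (depth=3)
Step 4: exit scope (depth=2)
Step 5: declare c=99 at depth 2
Visible at query point: c=99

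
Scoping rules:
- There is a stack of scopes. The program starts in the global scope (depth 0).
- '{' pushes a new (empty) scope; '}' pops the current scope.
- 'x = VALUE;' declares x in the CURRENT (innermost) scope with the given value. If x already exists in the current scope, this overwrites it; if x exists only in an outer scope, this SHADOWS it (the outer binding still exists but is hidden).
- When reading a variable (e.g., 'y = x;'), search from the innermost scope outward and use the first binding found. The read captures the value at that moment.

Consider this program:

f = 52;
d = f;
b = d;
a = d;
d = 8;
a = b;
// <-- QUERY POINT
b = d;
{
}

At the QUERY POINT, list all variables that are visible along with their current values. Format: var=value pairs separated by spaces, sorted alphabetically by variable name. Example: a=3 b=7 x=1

Answer: a=52 b=52 d=8 f=52

Derivation:
Step 1: declare f=52 at depth 0
Step 2: declare d=(read f)=52 at depth 0
Step 3: declare b=(read d)=52 at depth 0
Step 4: declare a=(read d)=52 at depth 0
Step 5: declare d=8 at depth 0
Step 6: declare a=(read b)=52 at depth 0
Visible at query point: a=52 b=52 d=8 f=52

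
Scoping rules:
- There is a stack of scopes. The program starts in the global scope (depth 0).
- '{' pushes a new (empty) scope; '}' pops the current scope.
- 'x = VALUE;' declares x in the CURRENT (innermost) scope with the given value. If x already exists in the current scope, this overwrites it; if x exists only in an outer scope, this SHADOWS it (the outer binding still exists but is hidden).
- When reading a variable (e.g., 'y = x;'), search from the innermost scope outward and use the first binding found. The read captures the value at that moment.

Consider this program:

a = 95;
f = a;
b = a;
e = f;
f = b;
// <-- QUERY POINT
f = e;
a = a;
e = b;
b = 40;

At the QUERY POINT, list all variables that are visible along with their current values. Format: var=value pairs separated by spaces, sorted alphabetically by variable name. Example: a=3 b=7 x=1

Answer: a=95 b=95 e=95 f=95

Derivation:
Step 1: declare a=95 at depth 0
Step 2: declare f=(read a)=95 at depth 0
Step 3: declare b=(read a)=95 at depth 0
Step 4: declare e=(read f)=95 at depth 0
Step 5: declare f=(read b)=95 at depth 0
Visible at query point: a=95 b=95 e=95 f=95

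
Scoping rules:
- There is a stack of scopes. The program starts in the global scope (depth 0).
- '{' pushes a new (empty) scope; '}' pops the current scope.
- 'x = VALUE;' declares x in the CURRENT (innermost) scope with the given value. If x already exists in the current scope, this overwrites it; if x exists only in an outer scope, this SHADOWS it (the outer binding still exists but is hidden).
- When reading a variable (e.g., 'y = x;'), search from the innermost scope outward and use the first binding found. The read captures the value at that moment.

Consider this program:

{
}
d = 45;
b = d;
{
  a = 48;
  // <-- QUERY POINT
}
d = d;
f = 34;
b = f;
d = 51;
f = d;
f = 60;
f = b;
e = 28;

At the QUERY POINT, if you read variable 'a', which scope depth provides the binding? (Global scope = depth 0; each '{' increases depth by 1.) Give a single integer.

Step 1: enter scope (depth=1)
Step 2: exit scope (depth=0)
Step 3: declare d=45 at depth 0
Step 4: declare b=(read d)=45 at depth 0
Step 5: enter scope (depth=1)
Step 6: declare a=48 at depth 1
Visible at query point: a=48 b=45 d=45

Answer: 1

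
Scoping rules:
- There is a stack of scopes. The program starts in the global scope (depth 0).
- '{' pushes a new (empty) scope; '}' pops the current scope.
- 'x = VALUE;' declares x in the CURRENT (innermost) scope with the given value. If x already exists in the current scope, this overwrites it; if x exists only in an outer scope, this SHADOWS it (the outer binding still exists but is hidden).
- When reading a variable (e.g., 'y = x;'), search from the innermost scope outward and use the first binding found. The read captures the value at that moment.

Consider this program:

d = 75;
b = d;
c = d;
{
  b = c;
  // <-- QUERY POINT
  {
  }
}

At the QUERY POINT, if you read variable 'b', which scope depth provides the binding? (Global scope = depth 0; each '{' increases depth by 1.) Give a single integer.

Step 1: declare d=75 at depth 0
Step 2: declare b=(read d)=75 at depth 0
Step 3: declare c=(read d)=75 at depth 0
Step 4: enter scope (depth=1)
Step 5: declare b=(read c)=75 at depth 1
Visible at query point: b=75 c=75 d=75

Answer: 1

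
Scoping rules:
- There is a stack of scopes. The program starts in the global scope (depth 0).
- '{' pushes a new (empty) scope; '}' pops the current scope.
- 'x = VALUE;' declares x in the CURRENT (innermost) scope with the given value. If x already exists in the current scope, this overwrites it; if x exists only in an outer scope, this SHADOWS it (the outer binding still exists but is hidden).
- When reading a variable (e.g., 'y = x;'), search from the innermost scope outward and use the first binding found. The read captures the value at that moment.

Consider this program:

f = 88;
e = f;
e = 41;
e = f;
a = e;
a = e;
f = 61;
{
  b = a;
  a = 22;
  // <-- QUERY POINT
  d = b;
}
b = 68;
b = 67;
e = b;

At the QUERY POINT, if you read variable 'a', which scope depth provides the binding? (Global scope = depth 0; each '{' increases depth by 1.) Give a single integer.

Answer: 1

Derivation:
Step 1: declare f=88 at depth 0
Step 2: declare e=(read f)=88 at depth 0
Step 3: declare e=41 at depth 0
Step 4: declare e=(read f)=88 at depth 0
Step 5: declare a=(read e)=88 at depth 0
Step 6: declare a=(read e)=88 at depth 0
Step 7: declare f=61 at depth 0
Step 8: enter scope (depth=1)
Step 9: declare b=(read a)=88 at depth 1
Step 10: declare a=22 at depth 1
Visible at query point: a=22 b=88 e=88 f=61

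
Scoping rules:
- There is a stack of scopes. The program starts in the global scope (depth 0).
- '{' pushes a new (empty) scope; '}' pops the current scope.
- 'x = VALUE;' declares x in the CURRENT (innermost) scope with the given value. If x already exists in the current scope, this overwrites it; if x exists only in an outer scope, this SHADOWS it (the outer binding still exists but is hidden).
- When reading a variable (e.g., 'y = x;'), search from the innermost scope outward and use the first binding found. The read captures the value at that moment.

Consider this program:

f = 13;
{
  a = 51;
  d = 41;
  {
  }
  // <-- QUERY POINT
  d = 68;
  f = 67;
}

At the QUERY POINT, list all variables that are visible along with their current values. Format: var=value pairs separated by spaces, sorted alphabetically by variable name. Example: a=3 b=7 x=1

Answer: a=51 d=41 f=13

Derivation:
Step 1: declare f=13 at depth 0
Step 2: enter scope (depth=1)
Step 3: declare a=51 at depth 1
Step 4: declare d=41 at depth 1
Step 5: enter scope (depth=2)
Step 6: exit scope (depth=1)
Visible at query point: a=51 d=41 f=13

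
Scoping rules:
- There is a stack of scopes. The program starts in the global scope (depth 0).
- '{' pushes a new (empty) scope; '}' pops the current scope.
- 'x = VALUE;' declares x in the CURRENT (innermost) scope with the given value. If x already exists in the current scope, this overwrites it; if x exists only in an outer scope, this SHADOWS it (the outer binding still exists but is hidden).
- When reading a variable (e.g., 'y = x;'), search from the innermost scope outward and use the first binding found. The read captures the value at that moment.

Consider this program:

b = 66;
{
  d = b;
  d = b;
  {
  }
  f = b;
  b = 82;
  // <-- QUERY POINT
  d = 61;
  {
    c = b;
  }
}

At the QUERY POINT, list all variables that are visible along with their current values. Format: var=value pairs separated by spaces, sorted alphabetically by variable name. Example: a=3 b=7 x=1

Step 1: declare b=66 at depth 0
Step 2: enter scope (depth=1)
Step 3: declare d=(read b)=66 at depth 1
Step 4: declare d=(read b)=66 at depth 1
Step 5: enter scope (depth=2)
Step 6: exit scope (depth=1)
Step 7: declare f=(read b)=66 at depth 1
Step 8: declare b=82 at depth 1
Visible at query point: b=82 d=66 f=66

Answer: b=82 d=66 f=66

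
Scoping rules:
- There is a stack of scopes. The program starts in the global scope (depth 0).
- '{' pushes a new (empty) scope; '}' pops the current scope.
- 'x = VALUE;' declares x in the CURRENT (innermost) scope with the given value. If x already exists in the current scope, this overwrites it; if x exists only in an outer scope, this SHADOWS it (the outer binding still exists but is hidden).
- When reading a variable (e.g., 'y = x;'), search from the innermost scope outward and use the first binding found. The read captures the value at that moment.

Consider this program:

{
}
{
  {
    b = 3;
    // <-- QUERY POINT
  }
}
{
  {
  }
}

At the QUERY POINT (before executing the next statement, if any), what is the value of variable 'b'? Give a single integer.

Answer: 3

Derivation:
Step 1: enter scope (depth=1)
Step 2: exit scope (depth=0)
Step 3: enter scope (depth=1)
Step 4: enter scope (depth=2)
Step 5: declare b=3 at depth 2
Visible at query point: b=3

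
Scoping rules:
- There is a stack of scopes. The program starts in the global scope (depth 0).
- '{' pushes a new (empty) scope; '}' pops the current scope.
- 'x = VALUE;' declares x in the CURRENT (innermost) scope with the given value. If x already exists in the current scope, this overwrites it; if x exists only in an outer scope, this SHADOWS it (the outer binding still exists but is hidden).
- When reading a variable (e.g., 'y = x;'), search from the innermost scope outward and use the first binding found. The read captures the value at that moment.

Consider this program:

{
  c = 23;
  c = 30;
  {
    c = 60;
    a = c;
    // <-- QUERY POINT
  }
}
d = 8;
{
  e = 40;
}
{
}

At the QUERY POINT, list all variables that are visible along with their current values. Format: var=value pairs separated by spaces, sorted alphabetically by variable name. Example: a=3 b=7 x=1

Step 1: enter scope (depth=1)
Step 2: declare c=23 at depth 1
Step 3: declare c=30 at depth 1
Step 4: enter scope (depth=2)
Step 5: declare c=60 at depth 2
Step 6: declare a=(read c)=60 at depth 2
Visible at query point: a=60 c=60

Answer: a=60 c=60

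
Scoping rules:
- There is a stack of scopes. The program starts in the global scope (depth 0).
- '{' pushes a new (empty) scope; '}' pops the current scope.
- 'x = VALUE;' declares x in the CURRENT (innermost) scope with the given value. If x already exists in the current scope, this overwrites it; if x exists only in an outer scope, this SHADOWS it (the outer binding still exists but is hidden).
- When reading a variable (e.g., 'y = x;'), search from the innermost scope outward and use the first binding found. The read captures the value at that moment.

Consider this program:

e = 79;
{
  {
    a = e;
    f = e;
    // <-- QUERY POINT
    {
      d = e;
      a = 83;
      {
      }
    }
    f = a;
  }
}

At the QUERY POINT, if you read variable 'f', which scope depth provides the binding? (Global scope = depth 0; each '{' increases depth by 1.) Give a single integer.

Step 1: declare e=79 at depth 0
Step 2: enter scope (depth=1)
Step 3: enter scope (depth=2)
Step 4: declare a=(read e)=79 at depth 2
Step 5: declare f=(read e)=79 at depth 2
Visible at query point: a=79 e=79 f=79

Answer: 2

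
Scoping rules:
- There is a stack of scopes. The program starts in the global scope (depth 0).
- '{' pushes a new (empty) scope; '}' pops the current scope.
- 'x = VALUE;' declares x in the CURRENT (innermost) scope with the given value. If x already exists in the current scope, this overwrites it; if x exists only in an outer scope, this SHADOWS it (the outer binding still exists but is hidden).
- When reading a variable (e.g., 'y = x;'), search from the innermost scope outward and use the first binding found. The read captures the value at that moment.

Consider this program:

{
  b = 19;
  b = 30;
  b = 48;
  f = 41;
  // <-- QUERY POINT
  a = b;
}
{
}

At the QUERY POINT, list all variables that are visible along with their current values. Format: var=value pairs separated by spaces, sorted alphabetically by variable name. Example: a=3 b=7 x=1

Answer: b=48 f=41

Derivation:
Step 1: enter scope (depth=1)
Step 2: declare b=19 at depth 1
Step 3: declare b=30 at depth 1
Step 4: declare b=48 at depth 1
Step 5: declare f=41 at depth 1
Visible at query point: b=48 f=41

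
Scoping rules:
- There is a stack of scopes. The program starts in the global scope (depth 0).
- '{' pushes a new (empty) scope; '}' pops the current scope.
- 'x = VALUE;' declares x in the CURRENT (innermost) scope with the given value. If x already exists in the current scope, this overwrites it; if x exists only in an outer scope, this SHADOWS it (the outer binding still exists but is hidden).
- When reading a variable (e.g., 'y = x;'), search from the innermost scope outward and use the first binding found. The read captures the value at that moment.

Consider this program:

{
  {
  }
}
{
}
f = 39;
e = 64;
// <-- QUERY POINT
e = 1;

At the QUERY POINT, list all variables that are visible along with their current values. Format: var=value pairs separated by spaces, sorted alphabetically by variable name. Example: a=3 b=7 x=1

Step 1: enter scope (depth=1)
Step 2: enter scope (depth=2)
Step 3: exit scope (depth=1)
Step 4: exit scope (depth=0)
Step 5: enter scope (depth=1)
Step 6: exit scope (depth=0)
Step 7: declare f=39 at depth 0
Step 8: declare e=64 at depth 0
Visible at query point: e=64 f=39

Answer: e=64 f=39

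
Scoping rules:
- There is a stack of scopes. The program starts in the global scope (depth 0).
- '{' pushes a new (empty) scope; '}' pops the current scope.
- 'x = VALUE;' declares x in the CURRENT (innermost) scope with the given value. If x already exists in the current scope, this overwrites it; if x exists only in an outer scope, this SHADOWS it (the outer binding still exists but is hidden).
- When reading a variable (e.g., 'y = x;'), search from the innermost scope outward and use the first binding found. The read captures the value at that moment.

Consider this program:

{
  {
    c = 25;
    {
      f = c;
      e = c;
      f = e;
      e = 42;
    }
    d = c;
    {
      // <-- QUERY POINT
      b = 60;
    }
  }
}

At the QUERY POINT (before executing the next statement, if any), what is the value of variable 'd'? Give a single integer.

Answer: 25

Derivation:
Step 1: enter scope (depth=1)
Step 2: enter scope (depth=2)
Step 3: declare c=25 at depth 2
Step 4: enter scope (depth=3)
Step 5: declare f=(read c)=25 at depth 3
Step 6: declare e=(read c)=25 at depth 3
Step 7: declare f=(read e)=25 at depth 3
Step 8: declare e=42 at depth 3
Step 9: exit scope (depth=2)
Step 10: declare d=(read c)=25 at depth 2
Step 11: enter scope (depth=3)
Visible at query point: c=25 d=25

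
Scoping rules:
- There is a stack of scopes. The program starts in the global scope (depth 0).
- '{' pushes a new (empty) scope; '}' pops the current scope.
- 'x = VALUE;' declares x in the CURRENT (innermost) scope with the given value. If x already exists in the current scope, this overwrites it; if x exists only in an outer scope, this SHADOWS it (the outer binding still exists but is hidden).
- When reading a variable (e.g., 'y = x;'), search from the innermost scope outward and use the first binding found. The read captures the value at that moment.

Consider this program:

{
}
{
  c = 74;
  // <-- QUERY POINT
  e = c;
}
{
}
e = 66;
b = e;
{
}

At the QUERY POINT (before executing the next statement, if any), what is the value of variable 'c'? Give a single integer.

Answer: 74

Derivation:
Step 1: enter scope (depth=1)
Step 2: exit scope (depth=0)
Step 3: enter scope (depth=1)
Step 4: declare c=74 at depth 1
Visible at query point: c=74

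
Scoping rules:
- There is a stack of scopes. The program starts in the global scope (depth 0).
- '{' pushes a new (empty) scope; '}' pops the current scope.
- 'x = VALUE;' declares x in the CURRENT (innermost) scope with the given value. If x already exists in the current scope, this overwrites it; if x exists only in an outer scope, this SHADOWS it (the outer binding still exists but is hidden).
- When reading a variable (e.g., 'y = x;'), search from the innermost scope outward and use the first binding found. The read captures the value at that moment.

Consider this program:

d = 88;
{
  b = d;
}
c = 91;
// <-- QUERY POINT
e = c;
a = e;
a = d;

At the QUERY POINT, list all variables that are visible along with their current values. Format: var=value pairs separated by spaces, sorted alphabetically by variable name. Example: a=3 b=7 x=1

Answer: c=91 d=88

Derivation:
Step 1: declare d=88 at depth 0
Step 2: enter scope (depth=1)
Step 3: declare b=(read d)=88 at depth 1
Step 4: exit scope (depth=0)
Step 5: declare c=91 at depth 0
Visible at query point: c=91 d=88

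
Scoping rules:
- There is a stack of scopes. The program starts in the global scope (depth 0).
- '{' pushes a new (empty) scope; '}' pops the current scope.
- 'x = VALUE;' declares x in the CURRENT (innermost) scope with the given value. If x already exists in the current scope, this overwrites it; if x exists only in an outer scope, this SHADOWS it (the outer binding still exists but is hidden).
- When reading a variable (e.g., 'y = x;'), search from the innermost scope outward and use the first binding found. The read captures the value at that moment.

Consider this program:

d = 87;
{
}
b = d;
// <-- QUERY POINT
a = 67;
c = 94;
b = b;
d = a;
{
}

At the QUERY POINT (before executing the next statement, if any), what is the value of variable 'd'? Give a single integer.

Answer: 87

Derivation:
Step 1: declare d=87 at depth 0
Step 2: enter scope (depth=1)
Step 3: exit scope (depth=0)
Step 4: declare b=(read d)=87 at depth 0
Visible at query point: b=87 d=87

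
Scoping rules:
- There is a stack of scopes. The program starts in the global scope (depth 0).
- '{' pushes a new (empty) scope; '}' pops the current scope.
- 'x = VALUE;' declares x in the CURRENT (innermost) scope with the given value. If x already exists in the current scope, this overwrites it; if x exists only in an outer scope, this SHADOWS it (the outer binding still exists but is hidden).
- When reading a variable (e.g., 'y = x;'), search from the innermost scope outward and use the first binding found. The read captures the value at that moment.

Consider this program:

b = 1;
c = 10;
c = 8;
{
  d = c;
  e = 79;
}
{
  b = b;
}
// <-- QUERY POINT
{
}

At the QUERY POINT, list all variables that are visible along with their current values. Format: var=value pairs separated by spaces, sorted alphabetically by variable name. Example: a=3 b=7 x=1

Step 1: declare b=1 at depth 0
Step 2: declare c=10 at depth 0
Step 3: declare c=8 at depth 0
Step 4: enter scope (depth=1)
Step 5: declare d=(read c)=8 at depth 1
Step 6: declare e=79 at depth 1
Step 7: exit scope (depth=0)
Step 8: enter scope (depth=1)
Step 9: declare b=(read b)=1 at depth 1
Step 10: exit scope (depth=0)
Visible at query point: b=1 c=8

Answer: b=1 c=8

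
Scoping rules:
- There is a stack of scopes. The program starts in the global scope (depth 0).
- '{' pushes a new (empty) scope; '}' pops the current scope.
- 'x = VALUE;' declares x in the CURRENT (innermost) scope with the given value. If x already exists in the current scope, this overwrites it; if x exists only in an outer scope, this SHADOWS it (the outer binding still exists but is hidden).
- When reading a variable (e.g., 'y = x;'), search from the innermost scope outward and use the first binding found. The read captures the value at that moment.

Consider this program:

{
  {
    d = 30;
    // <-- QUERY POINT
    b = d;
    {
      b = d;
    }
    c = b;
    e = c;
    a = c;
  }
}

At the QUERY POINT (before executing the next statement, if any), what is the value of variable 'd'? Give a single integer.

Answer: 30

Derivation:
Step 1: enter scope (depth=1)
Step 2: enter scope (depth=2)
Step 3: declare d=30 at depth 2
Visible at query point: d=30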